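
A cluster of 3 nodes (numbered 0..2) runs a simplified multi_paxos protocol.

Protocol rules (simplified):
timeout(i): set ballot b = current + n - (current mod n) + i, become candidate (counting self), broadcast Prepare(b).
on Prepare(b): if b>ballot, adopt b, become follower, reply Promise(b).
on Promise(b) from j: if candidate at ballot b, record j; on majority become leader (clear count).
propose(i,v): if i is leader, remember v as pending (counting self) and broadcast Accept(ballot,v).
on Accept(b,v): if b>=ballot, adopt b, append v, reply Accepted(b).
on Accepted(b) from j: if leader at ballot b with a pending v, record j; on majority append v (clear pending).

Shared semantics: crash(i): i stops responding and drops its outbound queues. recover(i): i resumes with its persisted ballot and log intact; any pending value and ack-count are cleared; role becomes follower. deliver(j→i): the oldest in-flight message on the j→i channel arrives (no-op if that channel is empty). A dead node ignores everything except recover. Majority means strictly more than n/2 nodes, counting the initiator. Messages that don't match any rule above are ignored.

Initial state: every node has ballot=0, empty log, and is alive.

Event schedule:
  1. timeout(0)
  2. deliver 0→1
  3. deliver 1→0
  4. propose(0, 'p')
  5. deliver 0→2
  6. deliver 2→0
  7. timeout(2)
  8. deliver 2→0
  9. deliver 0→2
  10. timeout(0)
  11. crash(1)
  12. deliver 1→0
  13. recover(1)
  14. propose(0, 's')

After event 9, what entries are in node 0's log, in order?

after 1 — timeout(0): n0:cand/b3/[-]
after 2 — deliver 0→1: n1:foll/b3/[-]
after 3 — deliver 1→0: n0:lead/b3/[-]
after 4 — propose(0,'p'): ·
after 5 — deliver 0→2: n2:foll/b3/[-]
after 6 — deliver 2→0: ·
after 7 — timeout(2): n2:cand/b8/[-]
after 8 — deliver 2→0: n0:foll/b8/[-]
after 9 — deliver 0→2: ·

empty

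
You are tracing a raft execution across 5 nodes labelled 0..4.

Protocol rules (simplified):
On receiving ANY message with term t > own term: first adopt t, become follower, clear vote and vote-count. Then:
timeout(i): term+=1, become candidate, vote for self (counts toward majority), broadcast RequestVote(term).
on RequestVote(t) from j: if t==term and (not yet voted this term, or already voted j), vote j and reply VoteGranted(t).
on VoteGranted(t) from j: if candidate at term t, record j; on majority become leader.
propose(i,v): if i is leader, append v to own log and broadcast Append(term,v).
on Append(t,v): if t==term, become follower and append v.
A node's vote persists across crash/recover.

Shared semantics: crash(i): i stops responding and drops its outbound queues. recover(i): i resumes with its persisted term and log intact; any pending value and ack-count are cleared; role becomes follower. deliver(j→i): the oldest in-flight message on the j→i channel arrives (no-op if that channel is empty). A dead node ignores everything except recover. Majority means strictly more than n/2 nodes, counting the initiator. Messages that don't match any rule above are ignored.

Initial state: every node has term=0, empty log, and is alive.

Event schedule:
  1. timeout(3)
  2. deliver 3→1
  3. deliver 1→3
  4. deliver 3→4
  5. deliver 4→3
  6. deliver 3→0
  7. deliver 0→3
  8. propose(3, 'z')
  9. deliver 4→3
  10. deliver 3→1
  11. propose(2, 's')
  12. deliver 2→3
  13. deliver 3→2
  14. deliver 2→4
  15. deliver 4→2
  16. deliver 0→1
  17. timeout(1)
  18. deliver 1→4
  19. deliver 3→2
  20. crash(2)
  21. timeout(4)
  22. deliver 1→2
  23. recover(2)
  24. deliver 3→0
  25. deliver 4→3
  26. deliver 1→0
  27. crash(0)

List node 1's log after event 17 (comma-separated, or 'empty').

[1] timeout(3) → N3(cand t1 [-])
[2] deliver 3→1 → N1(foll t1 [-])
[3] deliver 1→3 → ∅
[4] deliver 3→4 → N4(foll t1 [-])
[5] deliver 4→3 → N3(lead t1 [-])
[6] deliver 3→0 → N0(foll t1 [-])
[7] deliver 0→3 → ∅
[8] propose(3,'z') → N3(lead t1 [z])
[9] deliver 4→3 → ∅
[10] deliver 3→1 → N1(foll t1 [z])
[11] propose(2,'s') → ∅
[12] deliver 2→3 → ∅
[13] deliver 3→2 → N2(foll t1 [-])
[14] deliver 2→4 → ∅
[15] deliver 4→2 → ∅
[16] deliver 0→1 → ∅
[17] timeout(1) → N1(cand t2 [z])

z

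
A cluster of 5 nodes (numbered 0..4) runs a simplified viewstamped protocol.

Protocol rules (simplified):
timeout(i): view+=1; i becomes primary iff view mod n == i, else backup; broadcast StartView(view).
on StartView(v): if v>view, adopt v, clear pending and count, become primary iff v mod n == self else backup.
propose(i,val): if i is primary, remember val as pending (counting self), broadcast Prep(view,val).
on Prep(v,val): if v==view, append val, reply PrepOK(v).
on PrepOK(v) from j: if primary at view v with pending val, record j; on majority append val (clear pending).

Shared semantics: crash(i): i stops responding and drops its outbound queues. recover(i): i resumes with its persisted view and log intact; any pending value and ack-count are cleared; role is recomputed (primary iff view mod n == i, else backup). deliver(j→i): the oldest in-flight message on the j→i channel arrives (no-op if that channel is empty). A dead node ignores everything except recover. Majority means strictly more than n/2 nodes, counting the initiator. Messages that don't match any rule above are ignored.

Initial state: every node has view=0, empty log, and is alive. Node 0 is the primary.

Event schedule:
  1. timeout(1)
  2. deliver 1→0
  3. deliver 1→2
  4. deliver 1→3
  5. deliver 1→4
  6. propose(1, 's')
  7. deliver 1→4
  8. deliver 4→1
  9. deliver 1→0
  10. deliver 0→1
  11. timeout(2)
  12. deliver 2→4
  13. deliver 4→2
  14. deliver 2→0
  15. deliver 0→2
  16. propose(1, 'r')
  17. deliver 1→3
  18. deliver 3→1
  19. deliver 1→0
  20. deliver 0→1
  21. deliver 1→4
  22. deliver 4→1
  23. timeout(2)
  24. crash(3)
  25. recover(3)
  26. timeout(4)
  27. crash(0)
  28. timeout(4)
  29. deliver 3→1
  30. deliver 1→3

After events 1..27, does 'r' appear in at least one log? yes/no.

step 1 timeout(1): 1={prim,v=1,log=-}
step 2 deliver 1→0: 0={back,v=1,log=-}
step 3 deliver 1→2: 2={back,v=1,log=-}
step 4 deliver 1→3: 3={back,v=1,log=-}
step 5 deliver 1→4: 4={back,v=1,log=-}
step 6 propose(1,'s'): —
step 7 deliver 1→4: 4={back,v=1,log=s}
step 8 deliver 4→1: —
step 9 deliver 1→0: 0={back,v=1,log=s}
step 10 deliver 0→1: 1={prim,v=1,log=s}
step 11 timeout(2): 2={prim,v=2,log=-}
step 12 deliver 2→4: 4={back,v=2,log=s}
step 13 deliver 4→2: —
step 14 deliver 2→0: 0={back,v=2,log=s}
step 15 deliver 0→2: —
step 16 propose(1,'r'): —
step 17 deliver 1→3: 3={back,v=1,log=s}
step 18 deliver 3→1: —
step 19 deliver 1→0: —
step 20 deliver 0→1: —
step 21 deliver 1→4: —
step 22 deliver 4→1: —
step 23 timeout(2): 2={back,v=3,log=-}
step 24 crash(3): 3={✗back,v=1,log=s}
step 25 recover(3): 3={back,v=1,log=s}
step 26 timeout(4): 4={back,v=3,log=s}
step 27 crash(0): 0={✗back,v=2,log=s}

no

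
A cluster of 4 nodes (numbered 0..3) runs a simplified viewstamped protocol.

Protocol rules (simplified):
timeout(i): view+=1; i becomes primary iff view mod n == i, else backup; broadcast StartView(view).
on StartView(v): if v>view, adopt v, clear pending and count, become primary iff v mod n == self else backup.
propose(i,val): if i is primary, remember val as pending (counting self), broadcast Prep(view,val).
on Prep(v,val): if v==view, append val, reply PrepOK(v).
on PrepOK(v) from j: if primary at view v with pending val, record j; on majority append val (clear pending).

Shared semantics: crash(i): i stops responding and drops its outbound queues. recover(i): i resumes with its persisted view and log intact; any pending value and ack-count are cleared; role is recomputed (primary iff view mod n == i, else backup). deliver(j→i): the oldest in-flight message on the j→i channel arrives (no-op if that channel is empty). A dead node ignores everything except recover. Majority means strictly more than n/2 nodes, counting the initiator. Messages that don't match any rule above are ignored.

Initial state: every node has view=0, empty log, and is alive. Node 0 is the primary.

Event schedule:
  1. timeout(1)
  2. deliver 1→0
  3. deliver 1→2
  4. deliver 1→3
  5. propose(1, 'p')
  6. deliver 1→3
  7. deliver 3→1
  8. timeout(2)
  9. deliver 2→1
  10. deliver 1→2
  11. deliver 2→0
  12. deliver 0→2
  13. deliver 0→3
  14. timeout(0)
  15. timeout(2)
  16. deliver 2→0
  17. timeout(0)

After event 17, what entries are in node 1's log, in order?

empty

e1 timeout(1): 1[prim,v=1,-]
e2 deliver 1→0: 0[back,v=1,-]
e3 deliver 1→2: 2[back,v=1,-]
e4 deliver 1→3: 3[back,v=1,-]
e5 propose(1,'p'): ·
e6 deliver 1→3: 3[back,v=1,p]
e7 deliver 3→1: ·
e8 timeout(2): 2[prim,v=2,-]
e9 deliver 2→1: 1[back,v=2,-]
e10 deliver 1→2: ·
e11 deliver 2→0: 0[back,v=2,-]
e12 deliver 0→2: ·
e13 deliver 0→3: ·
e14 timeout(0): 0[back,v=3,-]
e15 timeout(2): 2[back,v=3,-]
e16 deliver 2→0: ·
e17 timeout(0): 0[prim,v=4,-]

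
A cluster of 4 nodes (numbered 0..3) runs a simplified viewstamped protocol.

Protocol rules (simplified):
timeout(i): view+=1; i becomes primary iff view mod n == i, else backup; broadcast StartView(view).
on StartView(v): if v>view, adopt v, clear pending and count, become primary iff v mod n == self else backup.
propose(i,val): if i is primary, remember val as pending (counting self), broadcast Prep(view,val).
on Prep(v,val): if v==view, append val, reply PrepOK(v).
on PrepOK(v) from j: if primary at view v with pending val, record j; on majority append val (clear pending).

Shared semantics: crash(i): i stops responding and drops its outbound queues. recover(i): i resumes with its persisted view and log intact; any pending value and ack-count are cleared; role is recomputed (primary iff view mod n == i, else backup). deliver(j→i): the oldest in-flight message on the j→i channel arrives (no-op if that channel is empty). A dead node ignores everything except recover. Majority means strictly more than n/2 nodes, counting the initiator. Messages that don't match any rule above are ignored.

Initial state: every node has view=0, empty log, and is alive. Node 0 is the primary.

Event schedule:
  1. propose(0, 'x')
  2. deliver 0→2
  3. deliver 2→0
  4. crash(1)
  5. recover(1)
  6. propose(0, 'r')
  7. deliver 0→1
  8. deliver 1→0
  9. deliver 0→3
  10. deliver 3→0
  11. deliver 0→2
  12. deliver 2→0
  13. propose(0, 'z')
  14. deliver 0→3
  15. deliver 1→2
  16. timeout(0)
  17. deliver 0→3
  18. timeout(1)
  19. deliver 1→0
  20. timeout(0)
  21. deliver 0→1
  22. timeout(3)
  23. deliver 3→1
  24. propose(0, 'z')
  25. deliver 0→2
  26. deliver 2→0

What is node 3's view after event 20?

step 1 propose(0,'x'): —
step 2 deliver 0→2: 2={back,v=0,log=x}
step 3 deliver 2→0: —
step 4 crash(1): 1={✗back,v=0,log=-}
step 5 recover(1): 1={back,v=0,log=-}
step 6 propose(0,'r'): —
step 7 deliver 0→1: 1={back,v=0,log=x}
step 8 deliver 1→0: —
step 9 deliver 0→3: 3={back,v=0,log=x}
step 10 deliver 3→0: 0={prim,v=0,log=r}
step 11 deliver 0→2: 2={back,v=0,log=x,r}
step 12 deliver 2→0: —
step 13 propose(0,'z'): —
step 14 deliver 0→3: 3={back,v=0,log=x,r}
step 15 deliver 1→2: —
step 16 timeout(0): 0={back,v=1,log=r}
step 17 deliver 0→3: 3={back,v=0,log=x,r,z}
step 18 timeout(1): 1={prim,v=1,log=x}
step 19 deliver 1→0: —
step 20 timeout(0): 0={back,v=2,log=r}

0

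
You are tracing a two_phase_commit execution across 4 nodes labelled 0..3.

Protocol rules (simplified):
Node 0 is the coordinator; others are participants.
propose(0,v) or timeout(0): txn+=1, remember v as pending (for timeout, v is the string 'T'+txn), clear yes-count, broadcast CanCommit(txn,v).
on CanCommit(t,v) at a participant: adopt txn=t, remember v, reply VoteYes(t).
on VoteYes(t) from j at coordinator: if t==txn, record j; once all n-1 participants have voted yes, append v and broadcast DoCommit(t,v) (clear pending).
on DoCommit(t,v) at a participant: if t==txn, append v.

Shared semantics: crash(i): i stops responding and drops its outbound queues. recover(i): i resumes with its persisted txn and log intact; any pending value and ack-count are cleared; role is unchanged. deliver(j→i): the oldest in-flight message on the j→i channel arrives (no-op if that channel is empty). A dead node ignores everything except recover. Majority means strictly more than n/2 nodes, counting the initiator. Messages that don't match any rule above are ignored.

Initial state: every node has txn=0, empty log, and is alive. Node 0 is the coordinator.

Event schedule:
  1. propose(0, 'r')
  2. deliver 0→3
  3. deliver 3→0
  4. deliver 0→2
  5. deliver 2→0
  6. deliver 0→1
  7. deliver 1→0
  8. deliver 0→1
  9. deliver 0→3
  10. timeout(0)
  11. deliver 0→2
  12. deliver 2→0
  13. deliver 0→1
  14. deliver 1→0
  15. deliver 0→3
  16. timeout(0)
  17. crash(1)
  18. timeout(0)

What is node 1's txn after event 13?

step 1 propose(0,'r'): 0={coor,t=1,log=-}
step 2 deliver 0→3: 3={part,t=1,log=-}
step 3 deliver 3→0: —
step 4 deliver 0→2: 2={part,t=1,log=-}
step 5 deliver 2→0: —
step 6 deliver 0→1: 1={part,t=1,log=-}
step 7 deliver 1→0: 0={coor,t=1,log=r}
step 8 deliver 0→1: 1={part,t=1,log=r}
step 9 deliver 0→3: 3={part,t=1,log=r}
step 10 timeout(0): 0={coor,t=2,log=r}
step 11 deliver 0→2: 2={part,t=1,log=r}
step 12 deliver 2→0: —
step 13 deliver 0→1: 1={part,t=2,log=r}

2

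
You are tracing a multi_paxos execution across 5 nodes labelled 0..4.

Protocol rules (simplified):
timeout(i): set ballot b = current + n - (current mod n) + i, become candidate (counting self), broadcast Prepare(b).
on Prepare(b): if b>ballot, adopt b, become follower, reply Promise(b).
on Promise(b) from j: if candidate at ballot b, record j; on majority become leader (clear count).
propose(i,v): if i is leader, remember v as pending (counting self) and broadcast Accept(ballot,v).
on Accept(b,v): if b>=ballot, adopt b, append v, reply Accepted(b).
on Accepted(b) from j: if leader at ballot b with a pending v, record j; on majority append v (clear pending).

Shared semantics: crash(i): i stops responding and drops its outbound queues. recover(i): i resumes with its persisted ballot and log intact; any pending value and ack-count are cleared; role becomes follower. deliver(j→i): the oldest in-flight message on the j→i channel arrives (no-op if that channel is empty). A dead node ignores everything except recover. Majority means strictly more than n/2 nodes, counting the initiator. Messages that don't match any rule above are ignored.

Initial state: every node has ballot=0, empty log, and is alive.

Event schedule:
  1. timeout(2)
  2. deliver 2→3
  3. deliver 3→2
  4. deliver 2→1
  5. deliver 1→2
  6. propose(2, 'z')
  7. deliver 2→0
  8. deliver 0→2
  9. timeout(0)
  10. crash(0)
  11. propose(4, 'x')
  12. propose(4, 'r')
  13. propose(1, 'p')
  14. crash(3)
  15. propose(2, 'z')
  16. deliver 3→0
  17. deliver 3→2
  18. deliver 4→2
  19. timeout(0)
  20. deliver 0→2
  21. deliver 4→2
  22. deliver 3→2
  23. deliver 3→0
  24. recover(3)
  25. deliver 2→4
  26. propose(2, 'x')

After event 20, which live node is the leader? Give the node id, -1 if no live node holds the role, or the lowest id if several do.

step 1 timeout(2): 2={cand,b=7,log=-}
step 2 deliver 2→3: 3={foll,b=7,log=-}
step 3 deliver 3→2: —
step 4 deliver 2→1: 1={foll,b=7,log=-}
step 5 deliver 1→2: 2={lead,b=7,log=-}
step 6 propose(2,'z'): —
step 7 deliver 2→0: 0={foll,b=7,log=-}
step 8 deliver 0→2: —
step 9 timeout(0): 0={cand,b=10,log=-}
step 10 crash(0): 0={✗cand,b=10,log=-}
step 11 propose(4,'x'): —
step 12 propose(4,'r'): —
step 13 propose(1,'p'): —
step 14 crash(3): 3={✗foll,b=7,log=-}
step 15 propose(2,'z'): —
step 16 deliver 3→0: —
step 17 deliver 3→2: —
step 18 deliver 4→2: —
step 19 timeout(0): —
step 20 deliver 0→2: —

2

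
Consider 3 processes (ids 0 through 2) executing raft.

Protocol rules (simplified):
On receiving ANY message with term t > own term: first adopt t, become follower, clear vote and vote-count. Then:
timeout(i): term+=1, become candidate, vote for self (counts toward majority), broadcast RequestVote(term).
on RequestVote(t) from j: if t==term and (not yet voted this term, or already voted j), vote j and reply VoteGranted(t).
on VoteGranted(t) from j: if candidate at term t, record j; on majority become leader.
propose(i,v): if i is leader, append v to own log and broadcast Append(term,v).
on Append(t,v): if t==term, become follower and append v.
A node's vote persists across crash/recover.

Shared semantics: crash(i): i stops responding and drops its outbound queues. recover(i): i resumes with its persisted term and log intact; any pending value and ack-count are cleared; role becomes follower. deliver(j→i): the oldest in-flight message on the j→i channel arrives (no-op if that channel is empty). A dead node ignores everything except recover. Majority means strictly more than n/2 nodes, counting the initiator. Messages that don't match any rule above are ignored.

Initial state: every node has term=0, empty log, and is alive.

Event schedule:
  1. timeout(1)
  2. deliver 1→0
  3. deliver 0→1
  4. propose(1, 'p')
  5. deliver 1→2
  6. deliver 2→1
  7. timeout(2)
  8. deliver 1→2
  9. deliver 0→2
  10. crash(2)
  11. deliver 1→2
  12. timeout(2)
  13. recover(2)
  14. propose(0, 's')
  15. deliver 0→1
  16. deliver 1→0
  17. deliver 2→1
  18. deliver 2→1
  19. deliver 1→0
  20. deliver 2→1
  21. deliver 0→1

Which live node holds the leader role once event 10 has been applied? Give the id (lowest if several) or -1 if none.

step 1 timeout(1): 1={cand,t=1,log=-}
step 2 deliver 1→0: 0={foll,t=1,log=-}
step 3 deliver 0→1: 1={lead,t=1,log=-}
step 4 propose(1,'p'): 1={lead,t=1,log=p}
step 5 deliver 1→2: 2={foll,t=1,log=-}
step 6 deliver 2→1: —
step 7 timeout(2): 2={cand,t=2,log=-}
step 8 deliver 1→2: —
step 9 deliver 0→2: —
step 10 crash(2): 2={✗cand,t=2,log=-}

1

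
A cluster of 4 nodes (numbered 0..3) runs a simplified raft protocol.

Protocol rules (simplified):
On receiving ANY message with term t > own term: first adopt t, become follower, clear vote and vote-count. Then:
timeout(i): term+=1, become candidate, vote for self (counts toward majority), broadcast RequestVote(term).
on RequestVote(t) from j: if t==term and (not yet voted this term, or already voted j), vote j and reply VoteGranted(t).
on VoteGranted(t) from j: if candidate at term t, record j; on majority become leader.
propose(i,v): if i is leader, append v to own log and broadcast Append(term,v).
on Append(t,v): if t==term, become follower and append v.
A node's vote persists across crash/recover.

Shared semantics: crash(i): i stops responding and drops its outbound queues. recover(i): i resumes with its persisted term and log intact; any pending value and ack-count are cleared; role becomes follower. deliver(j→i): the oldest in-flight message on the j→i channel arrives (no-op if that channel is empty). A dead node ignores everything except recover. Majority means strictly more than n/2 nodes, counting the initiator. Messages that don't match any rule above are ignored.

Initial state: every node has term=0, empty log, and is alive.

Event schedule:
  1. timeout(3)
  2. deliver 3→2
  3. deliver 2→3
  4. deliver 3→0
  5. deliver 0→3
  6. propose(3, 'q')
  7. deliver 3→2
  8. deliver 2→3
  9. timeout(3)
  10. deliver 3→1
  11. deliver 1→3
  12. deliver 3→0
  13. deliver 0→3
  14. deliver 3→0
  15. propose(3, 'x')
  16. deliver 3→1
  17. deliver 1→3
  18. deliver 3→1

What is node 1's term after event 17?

1

step 1 timeout(3): 3={cand,t=1,log=-}
step 2 deliver 3→2: 2={foll,t=1,log=-}
step 3 deliver 2→3: —
step 4 deliver 3→0: 0={foll,t=1,log=-}
step 5 deliver 0→3: 3={lead,t=1,log=-}
step 6 propose(3,'q'): 3={lead,t=1,log=q}
step 7 deliver 3→2: 2={foll,t=1,log=q}
step 8 deliver 2→3: —
step 9 timeout(3): 3={cand,t=2,log=q}
step 10 deliver 3→1: 1={foll,t=1,log=-}
step 11 deliver 1→3: —
step 12 deliver 3→0: 0={foll,t=1,log=q}
step 13 deliver 0→3: —
step 14 deliver 3→0: 0={foll,t=2,log=q}
step 15 propose(3,'x'): —
step 16 deliver 3→1: 1={foll,t=1,log=q}
step 17 deliver 1→3: —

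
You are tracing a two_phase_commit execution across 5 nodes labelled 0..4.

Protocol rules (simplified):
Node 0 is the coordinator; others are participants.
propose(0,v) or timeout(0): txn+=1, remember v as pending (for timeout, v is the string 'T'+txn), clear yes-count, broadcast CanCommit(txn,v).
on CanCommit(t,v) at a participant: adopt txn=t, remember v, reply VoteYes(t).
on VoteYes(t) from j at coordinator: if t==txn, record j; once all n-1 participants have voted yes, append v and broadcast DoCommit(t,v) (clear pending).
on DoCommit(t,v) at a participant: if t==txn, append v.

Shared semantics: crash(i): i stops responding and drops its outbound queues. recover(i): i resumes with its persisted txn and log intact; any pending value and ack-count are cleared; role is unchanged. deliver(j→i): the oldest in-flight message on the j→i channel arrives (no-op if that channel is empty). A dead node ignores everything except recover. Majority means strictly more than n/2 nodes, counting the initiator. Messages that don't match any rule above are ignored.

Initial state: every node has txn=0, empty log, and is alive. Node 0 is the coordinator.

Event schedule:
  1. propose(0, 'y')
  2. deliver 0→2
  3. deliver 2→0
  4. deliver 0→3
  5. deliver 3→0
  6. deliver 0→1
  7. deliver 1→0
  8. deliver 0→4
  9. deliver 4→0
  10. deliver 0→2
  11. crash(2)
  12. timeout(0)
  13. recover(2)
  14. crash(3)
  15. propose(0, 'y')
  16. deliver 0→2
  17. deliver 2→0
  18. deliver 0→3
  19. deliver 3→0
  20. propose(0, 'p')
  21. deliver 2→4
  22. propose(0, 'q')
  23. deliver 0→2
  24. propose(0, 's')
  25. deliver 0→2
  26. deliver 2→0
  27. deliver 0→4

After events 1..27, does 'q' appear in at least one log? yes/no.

no

[1] propose(0,'y') → N0(coor t1 [-])
[2] deliver 0→2 → N2(part t1 [-])
[3] deliver 2→0 → ∅
[4] deliver 0→3 → N3(part t1 [-])
[5] deliver 3→0 → ∅
[6] deliver 0→1 → N1(part t1 [-])
[7] deliver 1→0 → ∅
[8] deliver 0→4 → N4(part t1 [-])
[9] deliver 4→0 → N0(coor t1 [y])
[10] deliver 0→2 → N2(part t1 [y])
[11] crash(2) → N2(✗part t1 [y])
[12] timeout(0) → N0(coor t2 [y])
[13] recover(2) → N2(part t1 [y])
[14] crash(3) → N3(✗part t1 [-])
[15] propose(0,'y') → N0(coor t3 [y])
[16] deliver 0→2 → N2(part t2 [y])
[17] deliver 2→0 → ∅
[18] deliver 0→3 → ∅
[19] deliver 3→0 → ∅
[20] propose(0,'p') → N0(coor t4 [y])
[21] deliver 2→4 → ∅
[22] propose(0,'q') → N0(coor t5 [y])
[23] deliver 0→2 → N2(part t3 [y])
[24] propose(0,'s') → N0(coor t6 [y])
[25] deliver 0→2 → N2(part t4 [y])
[26] deliver 2→0 → ∅
[27] deliver 0→4 → N4(part t1 [y])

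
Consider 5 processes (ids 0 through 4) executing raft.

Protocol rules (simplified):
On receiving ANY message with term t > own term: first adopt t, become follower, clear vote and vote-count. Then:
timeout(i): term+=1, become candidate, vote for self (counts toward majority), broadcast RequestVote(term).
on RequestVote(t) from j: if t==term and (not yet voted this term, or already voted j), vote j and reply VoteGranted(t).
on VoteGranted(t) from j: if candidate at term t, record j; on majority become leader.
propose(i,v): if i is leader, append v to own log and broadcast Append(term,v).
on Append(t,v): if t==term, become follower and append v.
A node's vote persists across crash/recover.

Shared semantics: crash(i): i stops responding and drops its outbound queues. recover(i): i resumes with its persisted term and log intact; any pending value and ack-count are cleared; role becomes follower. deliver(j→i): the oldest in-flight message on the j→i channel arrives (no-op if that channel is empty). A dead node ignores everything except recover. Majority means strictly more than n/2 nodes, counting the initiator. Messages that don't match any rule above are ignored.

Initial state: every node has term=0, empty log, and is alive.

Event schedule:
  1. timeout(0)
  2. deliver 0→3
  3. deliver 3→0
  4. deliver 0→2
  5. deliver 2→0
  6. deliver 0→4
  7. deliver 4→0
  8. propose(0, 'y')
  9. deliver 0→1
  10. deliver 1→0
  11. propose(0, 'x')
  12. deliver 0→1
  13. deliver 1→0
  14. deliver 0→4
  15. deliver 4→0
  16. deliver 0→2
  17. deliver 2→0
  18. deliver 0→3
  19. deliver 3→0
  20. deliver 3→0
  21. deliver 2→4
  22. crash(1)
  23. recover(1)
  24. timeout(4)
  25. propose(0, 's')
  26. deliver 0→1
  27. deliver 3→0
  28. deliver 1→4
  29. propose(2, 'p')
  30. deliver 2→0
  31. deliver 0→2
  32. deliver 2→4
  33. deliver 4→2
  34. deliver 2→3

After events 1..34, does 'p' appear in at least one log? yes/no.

no

after 1 — timeout(0): n0:cand/t1/[-]
after 2 — deliver 0→3: n3:foll/t1/[-]
after 3 — deliver 3→0: ·
after 4 — deliver 0→2: n2:foll/t1/[-]
after 5 — deliver 2→0: n0:lead/t1/[-]
after 6 — deliver 0→4: n4:foll/t1/[-]
after 7 — deliver 4→0: ·
after 8 — propose(0,'y'): n0:lead/t1/[y]
after 9 — deliver 0→1: n1:foll/t1/[-]
after 10 — deliver 1→0: ·
after 11 — propose(0,'x'): n0:lead/t1/[y,x]
after 12 — deliver 0→1: n1:foll/t1/[y]
after 13 — deliver 1→0: ·
after 14 — deliver 0→4: n4:foll/t1/[y]
after 15 — deliver 4→0: ·
after 16 — deliver 0→2: n2:foll/t1/[y]
after 17 — deliver 2→0: ·
after 18 — deliver 0→3: n3:foll/t1/[y]
after 19 — deliver 3→0: ·
after 20 — deliver 3→0: ·
after 21 — deliver 2→4: ·
after 22 — crash(1): n1:✗foll/t1/[y]
after 23 — recover(1): n1:foll/t1/[y]
after 24 — timeout(4): n4:cand/t2/[y]
after 25 — propose(0,'s'): n0:lead/t1/[y,x,s]
after 26 — deliver 0→1: n1:foll/t1/[y,x]
after 27 — deliver 3→0: ·
after 28 — deliver 1→4: ·
after 29 — propose(2,'p'): ·
after 30 — deliver 2→0: ·
after 31 — deliver 0→2: n2:foll/t1/[y,x]
after 32 — deliver 2→4: ·
after 33 — deliver 4→2: n2:foll/t2/[y,x]
after 34 — deliver 2→3: ·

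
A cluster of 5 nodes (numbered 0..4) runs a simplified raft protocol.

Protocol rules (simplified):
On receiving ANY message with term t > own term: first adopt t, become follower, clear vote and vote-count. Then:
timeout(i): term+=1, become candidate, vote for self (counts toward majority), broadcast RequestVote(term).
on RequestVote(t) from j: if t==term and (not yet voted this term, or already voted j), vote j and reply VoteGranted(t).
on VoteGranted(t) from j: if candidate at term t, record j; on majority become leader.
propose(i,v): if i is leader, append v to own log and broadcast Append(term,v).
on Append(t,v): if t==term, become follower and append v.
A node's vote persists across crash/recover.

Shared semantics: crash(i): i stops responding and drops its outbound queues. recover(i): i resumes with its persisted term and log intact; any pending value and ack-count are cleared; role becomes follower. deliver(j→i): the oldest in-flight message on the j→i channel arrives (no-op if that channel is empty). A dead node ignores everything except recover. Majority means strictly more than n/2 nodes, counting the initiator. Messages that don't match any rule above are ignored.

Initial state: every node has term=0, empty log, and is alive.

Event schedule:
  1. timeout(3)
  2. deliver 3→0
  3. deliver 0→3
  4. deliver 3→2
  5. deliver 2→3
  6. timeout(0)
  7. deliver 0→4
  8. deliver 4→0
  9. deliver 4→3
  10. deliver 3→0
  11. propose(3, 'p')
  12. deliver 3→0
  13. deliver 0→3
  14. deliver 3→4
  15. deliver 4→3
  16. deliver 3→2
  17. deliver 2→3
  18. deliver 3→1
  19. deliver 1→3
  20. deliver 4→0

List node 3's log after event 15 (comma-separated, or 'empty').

[1] timeout(3) → N3(cand t1 [-])
[2] deliver 3→0 → N0(foll t1 [-])
[3] deliver 0→3 → ∅
[4] deliver 3→2 → N2(foll t1 [-])
[5] deliver 2→3 → N3(lead t1 [-])
[6] timeout(0) → N0(cand t2 [-])
[7] deliver 0→4 → N4(foll t2 [-])
[8] deliver 4→0 → ∅
[9] deliver 4→3 → ∅
[10] deliver 3→0 → ∅
[11] propose(3,'p') → N3(lead t1 [p])
[12] deliver 3→0 → ∅
[13] deliver 0→3 → N3(foll t2 [p])
[14] deliver 3→4 → ∅
[15] deliver 4→3 → ∅

p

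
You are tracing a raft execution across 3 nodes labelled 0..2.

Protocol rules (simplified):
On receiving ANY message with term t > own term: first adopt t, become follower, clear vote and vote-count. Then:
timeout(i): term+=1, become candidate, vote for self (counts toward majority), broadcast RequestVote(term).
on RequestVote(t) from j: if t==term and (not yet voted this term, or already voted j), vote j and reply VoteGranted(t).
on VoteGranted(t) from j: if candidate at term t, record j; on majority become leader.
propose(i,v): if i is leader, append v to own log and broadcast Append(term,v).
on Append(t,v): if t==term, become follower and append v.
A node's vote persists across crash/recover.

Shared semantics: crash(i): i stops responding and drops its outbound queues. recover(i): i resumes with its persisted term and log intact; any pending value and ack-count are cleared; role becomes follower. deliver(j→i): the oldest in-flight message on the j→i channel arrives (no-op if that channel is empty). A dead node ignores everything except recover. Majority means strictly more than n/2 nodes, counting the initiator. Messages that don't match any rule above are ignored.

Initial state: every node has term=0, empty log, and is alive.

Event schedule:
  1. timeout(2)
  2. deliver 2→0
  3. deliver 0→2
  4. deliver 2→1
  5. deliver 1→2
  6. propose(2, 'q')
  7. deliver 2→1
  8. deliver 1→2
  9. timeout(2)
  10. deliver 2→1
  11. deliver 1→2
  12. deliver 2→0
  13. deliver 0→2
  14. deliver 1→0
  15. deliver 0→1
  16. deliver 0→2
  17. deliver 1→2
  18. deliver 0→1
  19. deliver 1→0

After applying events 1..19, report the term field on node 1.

step 1 timeout(2): 2={cand,t=1,log=-}
step 2 deliver 2→0: 0={foll,t=1,log=-}
step 3 deliver 0→2: 2={lead,t=1,log=-}
step 4 deliver 2→1: 1={foll,t=1,log=-}
step 5 deliver 1→2: —
step 6 propose(2,'q'): 2={lead,t=1,log=q}
step 7 deliver 2→1: 1={foll,t=1,log=q}
step 8 deliver 1→2: —
step 9 timeout(2): 2={cand,t=2,log=q}
step 10 deliver 2→1: 1={foll,t=2,log=q}
step 11 deliver 1→2: 2={lead,t=2,log=q}
step 12 deliver 2→0: 0={foll,t=1,log=q}
step 13 deliver 0→2: —
step 14 deliver 1→0: —
step 15 deliver 0→1: —
step 16 deliver 0→2: —
step 17 deliver 1→2: —
step 18 deliver 0→1: —
step 19 deliver 1→0: —

2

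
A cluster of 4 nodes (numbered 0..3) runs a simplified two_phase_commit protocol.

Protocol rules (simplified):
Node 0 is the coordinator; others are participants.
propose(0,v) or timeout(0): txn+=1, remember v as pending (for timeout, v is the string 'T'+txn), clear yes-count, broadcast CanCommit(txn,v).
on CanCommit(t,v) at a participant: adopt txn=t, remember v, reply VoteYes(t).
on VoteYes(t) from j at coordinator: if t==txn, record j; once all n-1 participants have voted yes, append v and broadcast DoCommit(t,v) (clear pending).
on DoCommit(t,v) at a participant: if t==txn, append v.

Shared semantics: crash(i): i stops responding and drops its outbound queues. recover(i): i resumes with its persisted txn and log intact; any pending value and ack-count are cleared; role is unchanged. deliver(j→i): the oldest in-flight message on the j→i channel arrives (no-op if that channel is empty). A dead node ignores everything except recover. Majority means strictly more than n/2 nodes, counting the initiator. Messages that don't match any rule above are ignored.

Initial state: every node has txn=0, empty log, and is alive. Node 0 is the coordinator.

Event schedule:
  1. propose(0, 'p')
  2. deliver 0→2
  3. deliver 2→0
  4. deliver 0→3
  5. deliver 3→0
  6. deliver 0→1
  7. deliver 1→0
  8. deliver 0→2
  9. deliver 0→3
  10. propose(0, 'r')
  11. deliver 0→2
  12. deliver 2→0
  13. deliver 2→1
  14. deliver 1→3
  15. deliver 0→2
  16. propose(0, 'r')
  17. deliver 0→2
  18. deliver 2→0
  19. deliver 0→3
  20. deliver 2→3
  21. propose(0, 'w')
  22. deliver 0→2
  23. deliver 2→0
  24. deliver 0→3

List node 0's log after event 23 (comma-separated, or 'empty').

1. propose(0,'p'):  <0:coor t1 ->
2. deliver 0→2:  <2:part t1 ->
3. deliver 2→0:  nop
4. deliver 0→3:  <3:part t1 ->
5. deliver 3→0:  nop
6. deliver 0→1:  <1:part t1 ->
7. deliver 1→0:  <0:coor t1 p>
8. deliver 0→2:  <2:part t1 p>
9. deliver 0→3:  <3:part t1 p>
10. propose(0,'r'):  <0:coor t2 p>
11. deliver 0→2:  <2:part t2 p>
12. deliver 2→0:  nop
13. deliver 2→1:  nop
14. deliver 1→3:  nop
15. deliver 0→2:  nop
16. propose(0,'r'):  <0:coor t3 p>
17. deliver 0→2:  <2:part t3 p>
18. deliver 2→0:  nop
19. deliver 0→3:  <3:part t2 p>
20. deliver 2→3:  nop
21. propose(0,'w'):  <0:coor t4 p>
22. deliver 0→2:  <2:part t4 p>
23. deliver 2→0:  nop

p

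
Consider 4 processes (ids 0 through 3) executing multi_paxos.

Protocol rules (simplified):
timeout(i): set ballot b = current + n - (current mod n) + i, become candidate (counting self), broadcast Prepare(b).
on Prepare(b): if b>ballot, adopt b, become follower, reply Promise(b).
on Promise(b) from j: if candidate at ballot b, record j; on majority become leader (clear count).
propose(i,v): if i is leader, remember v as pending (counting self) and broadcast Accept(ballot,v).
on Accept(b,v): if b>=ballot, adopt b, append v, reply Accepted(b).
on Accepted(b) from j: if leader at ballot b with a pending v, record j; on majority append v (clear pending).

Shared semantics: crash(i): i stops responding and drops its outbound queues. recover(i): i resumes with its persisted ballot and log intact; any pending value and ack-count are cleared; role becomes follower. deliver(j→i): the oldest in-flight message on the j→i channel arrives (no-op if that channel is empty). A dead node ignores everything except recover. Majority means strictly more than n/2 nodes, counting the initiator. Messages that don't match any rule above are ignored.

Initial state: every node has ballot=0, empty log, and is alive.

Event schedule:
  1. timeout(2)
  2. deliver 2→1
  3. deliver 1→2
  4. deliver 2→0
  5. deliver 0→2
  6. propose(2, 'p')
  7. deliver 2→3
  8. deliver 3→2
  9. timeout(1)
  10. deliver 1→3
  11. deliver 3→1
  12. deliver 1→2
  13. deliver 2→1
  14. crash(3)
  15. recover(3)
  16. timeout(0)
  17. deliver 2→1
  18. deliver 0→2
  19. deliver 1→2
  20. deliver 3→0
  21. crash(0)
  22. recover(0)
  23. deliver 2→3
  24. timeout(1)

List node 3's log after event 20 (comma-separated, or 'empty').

step 1 timeout(2): 2={cand,b=6,log=-}
step 2 deliver 2→1: 1={foll,b=6,log=-}
step 3 deliver 1→2: —
step 4 deliver 2→0: 0={foll,b=6,log=-}
step 5 deliver 0→2: 2={lead,b=6,log=-}
step 6 propose(2,'p'): —
step 7 deliver 2→3: 3={foll,b=6,log=-}
step 8 deliver 3→2: —
step 9 timeout(1): 1={cand,b=9,log=-}
step 10 deliver 1→3: 3={foll,b=9,log=-}
step 11 deliver 3→1: —
step 12 deliver 1→2: 2={foll,b=9,log=-}
step 13 deliver 2→1: —
step 14 crash(3): 3={✗foll,b=9,log=-}
step 15 recover(3): 3={foll,b=9,log=-}
step 16 timeout(0): 0={cand,b=8,log=-}
step 17 deliver 2→1: 1={lead,b=9,log=-}
step 18 deliver 0→2: —
step 19 deliver 1→2: —
step 20 deliver 3→0: —

empty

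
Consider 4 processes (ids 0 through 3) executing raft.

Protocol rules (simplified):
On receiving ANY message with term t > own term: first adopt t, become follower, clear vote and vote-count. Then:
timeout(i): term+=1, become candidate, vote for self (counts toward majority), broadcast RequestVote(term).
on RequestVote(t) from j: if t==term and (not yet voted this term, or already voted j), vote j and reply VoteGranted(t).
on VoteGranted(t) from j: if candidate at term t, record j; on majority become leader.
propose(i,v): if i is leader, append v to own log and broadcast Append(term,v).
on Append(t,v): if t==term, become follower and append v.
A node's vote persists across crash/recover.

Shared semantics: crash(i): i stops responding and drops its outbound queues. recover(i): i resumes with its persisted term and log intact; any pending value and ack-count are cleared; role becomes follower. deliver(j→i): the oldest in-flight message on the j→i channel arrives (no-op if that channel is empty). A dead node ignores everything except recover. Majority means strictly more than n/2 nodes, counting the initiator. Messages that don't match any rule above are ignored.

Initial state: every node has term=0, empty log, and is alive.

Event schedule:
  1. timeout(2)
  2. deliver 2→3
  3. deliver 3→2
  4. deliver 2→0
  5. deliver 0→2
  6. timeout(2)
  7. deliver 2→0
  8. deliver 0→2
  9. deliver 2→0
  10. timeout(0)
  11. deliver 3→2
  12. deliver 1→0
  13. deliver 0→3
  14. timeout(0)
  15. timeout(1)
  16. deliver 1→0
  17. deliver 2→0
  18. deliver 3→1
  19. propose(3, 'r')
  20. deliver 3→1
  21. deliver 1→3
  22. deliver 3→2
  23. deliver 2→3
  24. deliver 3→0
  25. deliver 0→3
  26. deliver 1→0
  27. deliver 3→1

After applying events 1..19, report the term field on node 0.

4

after 1 — timeout(2): n2:cand/t1/[-]
after 2 — deliver 2→3: n3:foll/t1/[-]
after 3 — deliver 3→2: ·
after 4 — deliver 2→0: n0:foll/t1/[-]
after 5 — deliver 0→2: n2:lead/t1/[-]
after 6 — timeout(2): n2:cand/t2/[-]
after 7 — deliver 2→0: n0:foll/t2/[-]
after 8 — deliver 0→2: ·
after 9 — deliver 2→0: ·
after 10 — timeout(0): n0:cand/t3/[-]
after 11 — deliver 3→2: ·
after 12 — deliver 1→0: ·
after 13 — deliver 0→3: n3:foll/t3/[-]
after 14 — timeout(0): n0:cand/t4/[-]
after 15 — timeout(1): n1:cand/t1/[-]
after 16 — deliver 1→0: ·
after 17 — deliver 2→0: ·
after 18 — deliver 3→1: ·
after 19 — propose(3,'r'): ·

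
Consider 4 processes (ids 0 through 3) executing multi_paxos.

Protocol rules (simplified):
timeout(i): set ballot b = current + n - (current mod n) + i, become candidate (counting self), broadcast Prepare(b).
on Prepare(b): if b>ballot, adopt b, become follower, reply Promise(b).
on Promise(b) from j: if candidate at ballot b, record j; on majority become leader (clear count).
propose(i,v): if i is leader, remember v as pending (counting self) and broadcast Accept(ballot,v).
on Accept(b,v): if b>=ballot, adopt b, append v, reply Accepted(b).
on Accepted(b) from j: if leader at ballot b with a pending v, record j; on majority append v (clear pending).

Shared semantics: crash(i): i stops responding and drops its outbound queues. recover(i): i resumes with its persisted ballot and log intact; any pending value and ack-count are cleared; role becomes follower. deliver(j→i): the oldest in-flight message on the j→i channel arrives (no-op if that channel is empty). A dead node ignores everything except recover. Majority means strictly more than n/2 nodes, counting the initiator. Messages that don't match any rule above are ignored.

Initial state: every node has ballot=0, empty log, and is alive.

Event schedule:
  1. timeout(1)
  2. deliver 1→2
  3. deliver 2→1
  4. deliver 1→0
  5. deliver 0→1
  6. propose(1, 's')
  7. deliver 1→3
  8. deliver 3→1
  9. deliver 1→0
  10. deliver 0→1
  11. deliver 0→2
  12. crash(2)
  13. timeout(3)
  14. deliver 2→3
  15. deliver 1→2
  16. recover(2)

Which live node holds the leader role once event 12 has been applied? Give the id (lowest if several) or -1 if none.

1

after 1 — timeout(1): n1:cand/b5/[-]
after 2 — deliver 1→2: n2:foll/b5/[-]
after 3 — deliver 2→1: ·
after 4 — deliver 1→0: n0:foll/b5/[-]
after 5 — deliver 0→1: n1:lead/b5/[-]
after 6 — propose(1,'s'): ·
after 7 — deliver 1→3: n3:foll/b5/[-]
after 8 — deliver 3→1: ·
after 9 — deliver 1→0: n0:foll/b5/[s]
after 10 — deliver 0→1: ·
after 11 — deliver 0→2: ·
after 12 — crash(2): n2:✗foll/b5/[-]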